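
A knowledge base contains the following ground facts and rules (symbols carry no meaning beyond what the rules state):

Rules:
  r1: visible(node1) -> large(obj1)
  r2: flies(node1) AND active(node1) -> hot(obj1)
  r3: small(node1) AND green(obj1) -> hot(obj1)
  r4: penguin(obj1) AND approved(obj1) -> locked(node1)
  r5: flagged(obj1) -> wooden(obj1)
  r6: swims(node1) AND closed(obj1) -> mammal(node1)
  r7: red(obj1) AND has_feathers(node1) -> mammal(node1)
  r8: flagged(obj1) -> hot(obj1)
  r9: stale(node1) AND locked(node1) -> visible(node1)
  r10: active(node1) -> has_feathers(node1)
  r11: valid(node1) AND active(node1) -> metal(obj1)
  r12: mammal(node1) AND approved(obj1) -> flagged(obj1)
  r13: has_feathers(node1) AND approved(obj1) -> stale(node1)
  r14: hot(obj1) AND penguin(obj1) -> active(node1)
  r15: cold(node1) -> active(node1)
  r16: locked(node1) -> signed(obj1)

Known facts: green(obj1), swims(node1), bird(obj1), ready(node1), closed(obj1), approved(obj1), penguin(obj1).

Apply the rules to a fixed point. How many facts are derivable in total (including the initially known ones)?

Round 1 fires r4, r6, giving locked(node1), mammal(node1).
Round 2 fires r12, r16, giving flagged(obj1), signed(obj1).
Round 3 fires r5, r8, giving wooden(obj1), hot(obj1).
Round 4 fires r14, giving active(node1).
Round 5 fires r10, giving has_feathers(node1).
Round 6 fires r13, giving stale(node1).
Round 7 fires r9, giving visible(node1).
Round 8 fires r1, giving large(obj1).
Closure: {active(node1), approved(obj1), bird(obj1), closed(obj1), flagged(obj1), green(obj1), has_feathers(node1), hot(obj1), large(obj1), locked(node1), mammal(node1), penguin(obj1), ready(node1), signed(obj1), stale(node1), swims(node1), visible(node1), wooden(obj1)} — 18 facts.

18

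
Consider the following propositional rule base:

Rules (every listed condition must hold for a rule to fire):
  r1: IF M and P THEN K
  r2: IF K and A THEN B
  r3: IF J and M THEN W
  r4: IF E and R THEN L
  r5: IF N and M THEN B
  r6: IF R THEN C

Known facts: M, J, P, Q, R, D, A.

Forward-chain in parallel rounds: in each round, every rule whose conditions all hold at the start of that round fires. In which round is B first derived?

Round 1 fires r1, r3, r6, giving K, W, C.
Round 2 fires r2, giving B.
B first appears in round 2.

2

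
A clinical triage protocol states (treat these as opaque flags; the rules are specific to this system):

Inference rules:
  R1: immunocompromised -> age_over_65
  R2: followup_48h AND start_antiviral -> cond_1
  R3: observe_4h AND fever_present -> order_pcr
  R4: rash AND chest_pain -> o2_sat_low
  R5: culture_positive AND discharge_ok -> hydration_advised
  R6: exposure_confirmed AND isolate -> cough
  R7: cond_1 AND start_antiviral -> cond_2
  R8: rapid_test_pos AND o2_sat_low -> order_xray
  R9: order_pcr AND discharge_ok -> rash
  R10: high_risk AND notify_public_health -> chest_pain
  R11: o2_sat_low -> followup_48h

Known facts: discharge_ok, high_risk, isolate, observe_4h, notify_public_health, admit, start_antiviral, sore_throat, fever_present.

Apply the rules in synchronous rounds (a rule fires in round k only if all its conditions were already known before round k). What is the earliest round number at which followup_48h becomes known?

4

Round 1 fires R3, R10, giving order_pcr, chest_pain.
Round 2 fires R9, giving rash.
Round 3 fires R4, giving o2_sat_low.
Round 4 fires R11, giving followup_48h.
followup_48h first appears in round 4.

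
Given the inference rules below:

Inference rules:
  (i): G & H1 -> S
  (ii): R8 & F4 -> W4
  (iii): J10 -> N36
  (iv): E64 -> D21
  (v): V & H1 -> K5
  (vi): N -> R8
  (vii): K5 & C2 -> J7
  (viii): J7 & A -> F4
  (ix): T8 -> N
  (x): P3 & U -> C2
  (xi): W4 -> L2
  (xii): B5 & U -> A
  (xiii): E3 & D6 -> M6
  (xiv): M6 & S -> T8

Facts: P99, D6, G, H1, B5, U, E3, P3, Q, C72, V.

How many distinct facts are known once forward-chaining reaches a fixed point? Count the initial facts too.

23

[1] (i) [G & H1 -> S]; (v) [V & H1 -> K5]; (x) [P3 & U -> C2]; (xii) [B5 & U -> A]; (xiii) [E3 & D6 -> M6]. ⇒ new: S, K5, C2, A, M6.
[2] (vii) [K5 & C2 -> J7]; (xiv) [M6 & S -> T8]. ⇒ new: J7, T8.
[3] (viii) [J7 & A -> F4]; (ix) [T8 -> N]. ⇒ new: F4, N.
[4] (vi) [N -> R8]. ⇒ new: R8.
[5] (ii) [R8 & F4 -> W4]. ⇒ new: W4.
[6] (xi) [W4 -> L2]. ⇒ new: L2.
Closure: {A, B5, C2, C72, D6, E3, F4, G, H1, J7, K5, L2, M6, N, P3, P99, Q, R8, S, T8, U, V, W4} — 23 facts.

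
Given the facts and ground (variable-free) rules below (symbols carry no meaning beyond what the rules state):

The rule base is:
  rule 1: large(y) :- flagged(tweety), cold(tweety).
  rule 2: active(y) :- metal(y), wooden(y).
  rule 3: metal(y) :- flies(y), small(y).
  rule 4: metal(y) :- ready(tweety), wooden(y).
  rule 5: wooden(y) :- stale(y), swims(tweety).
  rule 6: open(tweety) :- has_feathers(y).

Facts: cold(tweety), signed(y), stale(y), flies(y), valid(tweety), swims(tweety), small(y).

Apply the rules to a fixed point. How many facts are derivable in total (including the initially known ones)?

10

Round 1 fires rule 3, rule 5, giving metal(y), wooden(y).
Round 2 fires rule 2, giving active(y).
Closure: {active(y), cold(tweety), flies(y), metal(y), signed(y), small(y), stale(y), swims(tweety), valid(tweety), wooden(y)} — 10 facts.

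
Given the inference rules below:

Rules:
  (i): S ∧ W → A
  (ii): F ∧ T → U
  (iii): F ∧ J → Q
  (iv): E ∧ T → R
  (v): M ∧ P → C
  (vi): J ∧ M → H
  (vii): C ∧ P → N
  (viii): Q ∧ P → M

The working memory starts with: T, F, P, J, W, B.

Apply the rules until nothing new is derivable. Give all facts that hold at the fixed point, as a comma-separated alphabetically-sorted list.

[1] (ii) [F ∧ T → U]; (iii) [F ∧ J → Q]. ⇒ new: U, Q.
[2] (viii) [Q ∧ P → M]. ⇒ new: M.
[3] (v) [M ∧ P → C]; (vi) [J ∧ M → H]. ⇒ new: C, H.
[4] (vii) [C ∧ P → N]. ⇒ new: N.

B, C, F, H, J, M, N, P, Q, T, U, W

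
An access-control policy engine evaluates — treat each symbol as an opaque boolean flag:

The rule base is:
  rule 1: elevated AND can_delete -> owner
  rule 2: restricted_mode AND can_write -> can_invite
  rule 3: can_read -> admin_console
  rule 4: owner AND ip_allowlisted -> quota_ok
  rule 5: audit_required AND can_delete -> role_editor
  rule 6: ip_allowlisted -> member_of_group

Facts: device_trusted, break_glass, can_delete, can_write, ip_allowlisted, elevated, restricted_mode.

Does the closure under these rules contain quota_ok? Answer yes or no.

Round 1: rule 1 [elevated AND can_delete -> owner]; rule 2 [restricted_mode AND can_write -> can_invite]; rule 6 [ip_allowlisted -> member_of_group]. New: owner, can_invite, member_of_group.
Round 2: rule 4 [owner AND ip_allowlisted -> quota_ok]. New: quota_ok.
quota_ok appears in round 2, so it is derivable.

yes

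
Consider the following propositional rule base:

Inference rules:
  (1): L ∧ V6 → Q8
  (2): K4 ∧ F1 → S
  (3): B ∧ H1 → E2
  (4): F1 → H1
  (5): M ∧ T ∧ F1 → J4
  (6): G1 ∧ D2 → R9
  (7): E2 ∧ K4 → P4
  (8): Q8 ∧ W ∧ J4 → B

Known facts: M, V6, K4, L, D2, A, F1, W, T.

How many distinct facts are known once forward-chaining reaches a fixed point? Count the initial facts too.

16

Round 1: (1) [L ∧ V6 → Q8]; (2) [K4 ∧ F1 → S]; (4) [F1 → H1]; (5) [M ∧ T ∧ F1 → J4]. New: Q8, S, H1, J4.
Round 2: (8) [Q8 ∧ W ∧ J4 → B]. New: B.
Round 3: (3) [B ∧ H1 → E2]. New: E2.
Round 4: (7) [E2 ∧ K4 → P4]. New: P4.
Closure: {A, B, D2, E2, F1, H1, J4, K4, L, M, P4, Q8, S, T, V6, W} — 16 facts.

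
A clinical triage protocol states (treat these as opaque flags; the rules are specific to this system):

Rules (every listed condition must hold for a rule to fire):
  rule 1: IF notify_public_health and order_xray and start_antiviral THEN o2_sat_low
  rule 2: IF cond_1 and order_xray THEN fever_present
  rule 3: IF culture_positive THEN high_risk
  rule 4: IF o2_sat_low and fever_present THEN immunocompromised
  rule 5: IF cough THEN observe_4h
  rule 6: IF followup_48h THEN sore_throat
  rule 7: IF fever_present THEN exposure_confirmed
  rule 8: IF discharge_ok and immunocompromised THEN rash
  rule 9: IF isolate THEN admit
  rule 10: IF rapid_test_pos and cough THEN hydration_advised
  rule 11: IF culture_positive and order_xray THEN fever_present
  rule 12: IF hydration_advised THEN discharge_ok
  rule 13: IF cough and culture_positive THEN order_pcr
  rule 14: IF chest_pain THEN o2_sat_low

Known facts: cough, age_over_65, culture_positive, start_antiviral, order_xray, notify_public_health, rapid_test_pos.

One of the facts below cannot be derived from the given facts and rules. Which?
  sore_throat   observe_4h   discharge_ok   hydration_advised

sore_throat

Round 1 fires rule 1, rule 3, rule 5, rule 10, rule 11, rule 13, giving o2_sat_low, high_risk, observe_4h, hydration_advised, fever_present, order_pcr.
Round 2 fires rule 4, rule 7, rule 12, giving immunocompromised, exposure_confirmed, discharge_ok.
Round 3 fires rule 8, giving rash.
Derived: discharge_ok (round 2), observe_4h (round 1), hydration_advised (round 1). sore_throat never appears in any round.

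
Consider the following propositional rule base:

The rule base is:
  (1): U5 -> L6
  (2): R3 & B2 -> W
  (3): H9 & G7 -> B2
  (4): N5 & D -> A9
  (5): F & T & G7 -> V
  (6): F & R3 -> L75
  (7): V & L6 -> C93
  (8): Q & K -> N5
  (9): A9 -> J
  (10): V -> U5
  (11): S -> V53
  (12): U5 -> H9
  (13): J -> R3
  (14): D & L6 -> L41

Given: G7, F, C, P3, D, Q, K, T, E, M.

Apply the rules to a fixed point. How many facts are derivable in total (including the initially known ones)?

23

Round 1 fires (5), (8), giving V, N5.
Round 2 fires (4), (10), giving A9, U5.
Round 3 fires (1), (9), (12), giving L6, J, H9.
Round 4 fires (3), (7), (13), (14), giving B2, C93, R3, L41.
Round 5 fires (2), (6), giving W, L75.
Closure: {A9, B2, C, C93, D, E, F, G7, H9, J, K, L41, L6, L75, M, N5, P3, Q, R3, T, U5, V, W} — 23 facts.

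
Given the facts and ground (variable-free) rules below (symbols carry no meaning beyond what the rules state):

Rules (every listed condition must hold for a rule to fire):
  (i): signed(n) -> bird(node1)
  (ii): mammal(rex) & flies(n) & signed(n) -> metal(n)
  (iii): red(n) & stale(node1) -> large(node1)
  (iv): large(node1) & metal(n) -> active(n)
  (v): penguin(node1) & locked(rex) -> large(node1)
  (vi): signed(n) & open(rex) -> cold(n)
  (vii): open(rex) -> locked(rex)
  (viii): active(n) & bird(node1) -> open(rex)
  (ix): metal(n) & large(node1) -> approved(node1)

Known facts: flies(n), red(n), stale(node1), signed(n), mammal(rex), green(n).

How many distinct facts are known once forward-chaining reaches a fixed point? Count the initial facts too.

14

Round 1: (i) [signed(n) -> bird(node1)]; (ii) [mammal(rex) & flies(n) & signed(n) -> metal(n)]; (iii) [red(n) & stale(node1) -> large(node1)]. New: bird(node1), metal(n), large(node1).
Round 2: (iv) [large(node1) & metal(n) -> active(n)]; (ix) [metal(n) & large(node1) -> approved(node1)]. New: active(n), approved(node1).
Round 3: (viii) [active(n) & bird(node1) -> open(rex)]. New: open(rex).
Round 4: (vi) [signed(n) & open(rex) -> cold(n)]; (vii) [open(rex) -> locked(rex)]. New: cold(n), locked(rex).
Closure: {active(n), approved(node1), bird(node1), cold(n), flies(n), green(n), large(node1), locked(rex), mammal(rex), metal(n), open(rex), red(n), signed(n), stale(node1)} — 14 facts.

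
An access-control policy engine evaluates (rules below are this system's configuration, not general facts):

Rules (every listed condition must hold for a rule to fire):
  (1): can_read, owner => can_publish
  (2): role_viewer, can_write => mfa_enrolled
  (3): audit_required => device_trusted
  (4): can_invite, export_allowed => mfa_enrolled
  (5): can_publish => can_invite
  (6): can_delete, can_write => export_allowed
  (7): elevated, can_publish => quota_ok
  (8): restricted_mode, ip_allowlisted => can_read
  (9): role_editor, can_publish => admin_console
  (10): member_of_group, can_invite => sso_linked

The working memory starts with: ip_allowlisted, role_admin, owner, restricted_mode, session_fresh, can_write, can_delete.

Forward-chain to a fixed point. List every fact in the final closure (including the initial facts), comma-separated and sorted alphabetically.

can_delete, can_invite, can_publish, can_read, can_write, export_allowed, ip_allowlisted, mfa_enrolled, owner, restricted_mode, role_admin, session_fresh

[1] (6) [can_delete, can_write => export_allowed]; (8) [restricted_mode, ip_allowlisted => can_read]. ⇒ new: export_allowed, can_read.
[2] (1) [can_read, owner => can_publish]. ⇒ new: can_publish.
[3] (5) [can_publish => can_invite]. ⇒ new: can_invite.
[4] (4) [can_invite, export_allowed => mfa_enrolled]. ⇒ new: mfa_enrolled.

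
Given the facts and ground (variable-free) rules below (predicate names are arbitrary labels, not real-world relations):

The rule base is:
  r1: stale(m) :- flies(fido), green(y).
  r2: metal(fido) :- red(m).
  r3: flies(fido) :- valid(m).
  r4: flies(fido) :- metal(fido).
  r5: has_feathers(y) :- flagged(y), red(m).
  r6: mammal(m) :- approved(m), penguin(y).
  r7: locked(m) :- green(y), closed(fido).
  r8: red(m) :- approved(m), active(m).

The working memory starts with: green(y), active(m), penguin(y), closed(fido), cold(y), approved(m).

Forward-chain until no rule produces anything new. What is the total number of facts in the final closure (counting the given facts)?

12

Round 1: r6 [mammal(m) :- approved(m), penguin(y).]; r7 [locked(m) :- green(y), closed(fido).]; r8 [red(m) :- approved(m), active(m).]. Adds mammal(m), locked(m), red(m).
Round 2: r2 [metal(fido) :- red(m).]. Adds metal(fido).
Round 3: r4 [flies(fido) :- metal(fido).]. Adds flies(fido).
Round 4: r1 [stale(m) :- flies(fido), green(y).]. Adds stale(m).
Closure: {active(m), approved(m), closed(fido), cold(y), flies(fido), green(y), locked(m), mammal(m), metal(fido), penguin(y), red(m), stale(m)} — 12 facts.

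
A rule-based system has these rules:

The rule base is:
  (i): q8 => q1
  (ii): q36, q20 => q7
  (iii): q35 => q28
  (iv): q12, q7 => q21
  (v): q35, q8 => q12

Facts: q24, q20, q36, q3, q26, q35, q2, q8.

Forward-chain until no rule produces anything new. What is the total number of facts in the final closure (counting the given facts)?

13

Round 1 — (i), (ii), (iii), (v), derive q1, q7, q28, q12.
Round 2 — (iv), derive q21.
Closure: {q1, q12, q2, q20, q21, q24, q26, q28, q3, q35, q36, q7, q8} — 13 facts.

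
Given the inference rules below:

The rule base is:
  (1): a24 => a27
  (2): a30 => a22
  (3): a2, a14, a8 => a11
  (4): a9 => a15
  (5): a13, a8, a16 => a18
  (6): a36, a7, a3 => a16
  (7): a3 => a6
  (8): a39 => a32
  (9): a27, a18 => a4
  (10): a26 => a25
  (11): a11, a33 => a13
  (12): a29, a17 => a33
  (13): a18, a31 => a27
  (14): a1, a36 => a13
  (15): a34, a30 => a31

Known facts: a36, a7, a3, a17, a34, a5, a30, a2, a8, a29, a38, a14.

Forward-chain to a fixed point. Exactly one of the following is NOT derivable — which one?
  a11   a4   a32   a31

[1] (2) [a30 => a22]; (3) [a2, a14, a8 => a11]; (6) [a36, a7, a3 => a16]; (7) [a3 => a6]; (12) [a29, a17 => a33]; (15) [a34, a30 => a31]. ⇒ new: a22, a11, a16, a6, a33, a31.
[2] (11) [a11, a33 => a13]. ⇒ new: a13.
[3] (5) [a13, a8, a16 => a18]. ⇒ new: a18.
[4] (13) [a18, a31 => a27]. ⇒ new: a27.
[5] (9) [a27, a18 => a4]. ⇒ new: a4.
Derived: a11 (round 1), a4 (round 5), a31 (round 1). a32 never appears in any round.

a32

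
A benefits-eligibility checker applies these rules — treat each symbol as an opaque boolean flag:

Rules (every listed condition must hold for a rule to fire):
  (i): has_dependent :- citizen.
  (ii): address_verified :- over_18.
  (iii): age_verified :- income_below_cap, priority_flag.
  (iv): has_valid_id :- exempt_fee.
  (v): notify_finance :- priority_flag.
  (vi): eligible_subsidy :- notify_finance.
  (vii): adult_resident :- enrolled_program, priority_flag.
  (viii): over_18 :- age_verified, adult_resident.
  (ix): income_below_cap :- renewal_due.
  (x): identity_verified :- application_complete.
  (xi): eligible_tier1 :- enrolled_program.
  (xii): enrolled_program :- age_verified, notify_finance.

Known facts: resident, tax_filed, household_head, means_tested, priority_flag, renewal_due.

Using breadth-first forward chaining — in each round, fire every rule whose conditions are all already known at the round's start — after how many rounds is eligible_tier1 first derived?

4

Round 1 — (v), (ix), derive notify_finance, income_below_cap.
Round 2 — (iii), (vi), derive age_verified, eligible_subsidy.
Round 3 — (xii), derive enrolled_program.
Round 4 — (vii), (xi), derive adult_resident, eligible_tier1.
eligible_tier1 first appears in round 4.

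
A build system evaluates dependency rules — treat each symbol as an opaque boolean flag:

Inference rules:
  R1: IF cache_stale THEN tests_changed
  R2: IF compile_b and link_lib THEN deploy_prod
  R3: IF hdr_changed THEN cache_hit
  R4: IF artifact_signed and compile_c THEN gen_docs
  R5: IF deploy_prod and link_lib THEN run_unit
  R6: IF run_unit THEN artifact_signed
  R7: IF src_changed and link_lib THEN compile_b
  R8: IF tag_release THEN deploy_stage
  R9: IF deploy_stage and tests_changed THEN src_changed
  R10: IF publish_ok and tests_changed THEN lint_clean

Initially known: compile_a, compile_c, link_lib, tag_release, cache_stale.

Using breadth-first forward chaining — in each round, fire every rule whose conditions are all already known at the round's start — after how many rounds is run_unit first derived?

Round 1: R1 [IF cache_stale THEN tests_changed]; R8 [IF tag_release THEN deploy_stage]. Adds tests_changed, deploy_stage.
Round 2: R9 [IF deploy_stage and tests_changed THEN src_changed]. Adds src_changed.
Round 3: R7 [IF src_changed and link_lib THEN compile_b]. Adds compile_b.
Round 4: R2 [IF compile_b and link_lib THEN deploy_prod]. Adds deploy_prod.
Round 5: R5 [IF deploy_prod and link_lib THEN run_unit]. Adds run_unit.
run_unit first appears in round 5.

5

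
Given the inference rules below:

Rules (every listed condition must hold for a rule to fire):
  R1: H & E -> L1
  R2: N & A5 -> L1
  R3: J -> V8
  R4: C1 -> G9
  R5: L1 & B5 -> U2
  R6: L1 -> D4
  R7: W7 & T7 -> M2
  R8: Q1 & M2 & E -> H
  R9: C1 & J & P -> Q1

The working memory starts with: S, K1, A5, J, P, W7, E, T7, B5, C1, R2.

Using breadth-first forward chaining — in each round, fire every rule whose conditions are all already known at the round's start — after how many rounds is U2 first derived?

4

[1] R3 [J -> V8]; R4 [C1 -> G9]; R7 [W7 & T7 -> M2]; R9 [C1 & J & P -> Q1]. ⇒ new: V8, G9, M2, Q1.
[2] R8 [Q1 & M2 & E -> H]. ⇒ new: H.
[3] R1 [H & E -> L1]. ⇒ new: L1.
[4] R5 [L1 & B5 -> U2]; R6 [L1 -> D4]. ⇒ new: U2, D4.
U2 first appears in round 4.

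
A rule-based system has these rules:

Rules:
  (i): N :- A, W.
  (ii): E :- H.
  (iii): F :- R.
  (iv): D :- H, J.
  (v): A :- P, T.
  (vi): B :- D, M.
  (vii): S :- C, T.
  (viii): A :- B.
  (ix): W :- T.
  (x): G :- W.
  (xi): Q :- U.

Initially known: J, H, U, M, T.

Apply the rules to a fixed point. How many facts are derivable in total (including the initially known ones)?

Round 1: (ii) [E :- H.]; (iv) [D :- H, J.]; (ix) [W :- T.]; (xi) [Q :- U.]. New: E, D, W, Q.
Round 2: (vi) [B :- D, M.]; (x) [G :- W.]. New: B, G.
Round 3: (viii) [A :- B.]. New: A.
Round 4: (i) [N :- A, W.]. New: N.
Closure: {A, B, D, E, G, H, J, M, N, Q, T, U, W} — 13 facts.

13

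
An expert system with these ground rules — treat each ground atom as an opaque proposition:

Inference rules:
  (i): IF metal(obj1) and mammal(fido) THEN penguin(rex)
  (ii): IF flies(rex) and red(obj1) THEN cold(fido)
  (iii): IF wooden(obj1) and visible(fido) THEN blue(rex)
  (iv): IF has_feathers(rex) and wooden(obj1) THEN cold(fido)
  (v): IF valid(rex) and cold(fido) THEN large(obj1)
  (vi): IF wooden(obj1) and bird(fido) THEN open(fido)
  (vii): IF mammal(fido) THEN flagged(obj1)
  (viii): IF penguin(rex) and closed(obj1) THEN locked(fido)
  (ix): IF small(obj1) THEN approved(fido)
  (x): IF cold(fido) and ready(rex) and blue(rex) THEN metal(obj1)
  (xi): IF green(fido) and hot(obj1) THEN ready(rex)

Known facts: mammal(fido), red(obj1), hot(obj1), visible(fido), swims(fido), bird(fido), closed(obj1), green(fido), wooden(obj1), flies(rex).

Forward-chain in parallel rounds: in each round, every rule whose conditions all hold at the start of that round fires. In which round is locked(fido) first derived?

Round 1 fires (ii), (iii), (vi), (vii), (xi), giving cold(fido), blue(rex), open(fido), flagged(obj1), ready(rex).
Round 2 fires (x), giving metal(obj1).
Round 3 fires (i), giving penguin(rex).
Round 4 fires (viii), giving locked(fido).
locked(fido) first appears in round 4.

4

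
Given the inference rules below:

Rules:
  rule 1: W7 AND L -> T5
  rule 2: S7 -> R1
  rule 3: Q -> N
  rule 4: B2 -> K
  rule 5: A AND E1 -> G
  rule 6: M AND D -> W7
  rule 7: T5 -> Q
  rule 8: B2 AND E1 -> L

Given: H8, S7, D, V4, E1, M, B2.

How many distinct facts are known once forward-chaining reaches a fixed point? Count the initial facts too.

Round 1: rule 2 [S7 -> R1]; rule 4 [B2 -> K]; rule 6 [M AND D -> W7]; rule 8 [B2 AND E1 -> L]. New: R1, K, W7, L.
Round 2: rule 1 [W7 AND L -> T5]. New: T5.
Round 3: rule 7 [T5 -> Q]. New: Q.
Round 4: rule 3 [Q -> N]. New: N.
Closure: {B2, D, E1, H8, K, L, M, N, Q, R1, S7, T5, V4, W7} — 14 facts.

14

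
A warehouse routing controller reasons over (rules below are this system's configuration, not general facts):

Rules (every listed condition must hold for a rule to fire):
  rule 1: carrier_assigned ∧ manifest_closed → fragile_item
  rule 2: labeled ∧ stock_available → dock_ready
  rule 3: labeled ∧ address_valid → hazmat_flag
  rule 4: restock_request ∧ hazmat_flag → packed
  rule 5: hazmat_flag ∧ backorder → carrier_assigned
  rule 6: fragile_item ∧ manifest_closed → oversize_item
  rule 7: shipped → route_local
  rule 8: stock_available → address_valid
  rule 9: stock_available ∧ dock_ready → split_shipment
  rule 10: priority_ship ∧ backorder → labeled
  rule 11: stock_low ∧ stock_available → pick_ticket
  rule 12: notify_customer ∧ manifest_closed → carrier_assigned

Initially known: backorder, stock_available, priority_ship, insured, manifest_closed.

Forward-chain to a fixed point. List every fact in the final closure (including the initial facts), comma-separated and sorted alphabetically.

address_valid, backorder, carrier_assigned, dock_ready, fragile_item, hazmat_flag, insured, labeled, manifest_closed, oversize_item, priority_ship, split_shipment, stock_available

Round 1 — rule 8, rule 10, derive address_valid, labeled.
Round 2 — rule 2, rule 3, derive dock_ready, hazmat_flag.
Round 3 — rule 5, rule 9, derive carrier_assigned, split_shipment.
Round 4 — rule 1, derive fragile_item.
Round 5 — rule 6, derive oversize_item.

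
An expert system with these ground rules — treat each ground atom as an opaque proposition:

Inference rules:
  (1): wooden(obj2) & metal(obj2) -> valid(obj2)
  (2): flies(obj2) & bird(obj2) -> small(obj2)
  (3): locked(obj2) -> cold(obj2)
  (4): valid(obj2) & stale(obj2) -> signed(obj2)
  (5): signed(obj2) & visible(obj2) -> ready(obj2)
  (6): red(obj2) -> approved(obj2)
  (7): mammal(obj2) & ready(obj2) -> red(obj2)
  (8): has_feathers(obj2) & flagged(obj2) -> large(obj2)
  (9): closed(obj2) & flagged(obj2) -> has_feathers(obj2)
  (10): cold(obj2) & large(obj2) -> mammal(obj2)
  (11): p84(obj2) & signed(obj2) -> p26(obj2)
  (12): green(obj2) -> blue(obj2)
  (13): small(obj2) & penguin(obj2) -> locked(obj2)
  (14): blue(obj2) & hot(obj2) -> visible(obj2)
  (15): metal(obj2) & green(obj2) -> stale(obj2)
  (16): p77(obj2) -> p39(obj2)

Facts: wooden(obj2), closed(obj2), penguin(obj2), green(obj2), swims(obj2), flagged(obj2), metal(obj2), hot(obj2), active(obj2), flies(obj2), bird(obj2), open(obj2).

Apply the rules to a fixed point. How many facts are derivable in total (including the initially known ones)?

Round 1: (1) [wooden(obj2) & metal(obj2) -> valid(obj2)]; (2) [flies(obj2) & bird(obj2) -> small(obj2)]; (9) [closed(obj2) & flagged(obj2) -> has_feathers(obj2)]; (12) [green(obj2) -> blue(obj2)]; (15) [metal(obj2) & green(obj2) -> stale(obj2)]. New: valid(obj2), small(obj2), has_feathers(obj2), blue(obj2), stale(obj2).
Round 2: (4) [valid(obj2) & stale(obj2) -> signed(obj2)]; (8) [has_feathers(obj2) & flagged(obj2) -> large(obj2)]; (13) [small(obj2) & penguin(obj2) -> locked(obj2)]; (14) [blue(obj2) & hot(obj2) -> visible(obj2)]. New: signed(obj2), large(obj2), locked(obj2), visible(obj2).
Round 3: (3) [locked(obj2) -> cold(obj2)]; (5) [signed(obj2) & visible(obj2) -> ready(obj2)]. New: cold(obj2), ready(obj2).
Round 4: (10) [cold(obj2) & large(obj2) -> mammal(obj2)]. New: mammal(obj2).
Round 5: (7) [mammal(obj2) & ready(obj2) -> red(obj2)]. New: red(obj2).
Round 6: (6) [red(obj2) -> approved(obj2)]. New: approved(obj2).
Closure: {active(obj2), approved(obj2), bird(obj2), blue(obj2), closed(obj2), cold(obj2), flagged(obj2), flies(obj2), green(obj2), has_feathers(obj2), hot(obj2), large(obj2), locked(obj2), mammal(obj2), metal(obj2), open(obj2), penguin(obj2), ready(obj2), red(obj2), signed(obj2), small(obj2), stale(obj2), swims(obj2), valid(obj2), visible(obj2), wooden(obj2)} — 26 facts.

26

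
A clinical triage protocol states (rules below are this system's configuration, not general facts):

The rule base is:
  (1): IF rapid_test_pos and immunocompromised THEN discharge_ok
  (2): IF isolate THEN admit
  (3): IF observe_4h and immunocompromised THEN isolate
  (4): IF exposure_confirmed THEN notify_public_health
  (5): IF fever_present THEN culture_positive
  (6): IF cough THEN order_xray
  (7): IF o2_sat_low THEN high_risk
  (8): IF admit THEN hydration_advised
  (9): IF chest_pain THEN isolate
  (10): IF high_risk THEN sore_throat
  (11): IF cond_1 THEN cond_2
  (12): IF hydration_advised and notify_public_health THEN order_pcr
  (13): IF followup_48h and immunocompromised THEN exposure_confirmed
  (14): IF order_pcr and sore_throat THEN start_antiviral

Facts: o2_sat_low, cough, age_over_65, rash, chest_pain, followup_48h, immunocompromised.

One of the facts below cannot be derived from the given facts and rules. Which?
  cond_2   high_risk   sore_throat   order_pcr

Round 1 fires (6), (7), (9), (13), giving order_xray, high_risk, isolate, exposure_confirmed.
Round 2 fires (2), (4), (10), giving admit, notify_public_health, sore_throat.
Round 3 fires (8), giving hydration_advised.
Round 4 fires (12), giving order_pcr.
Round 5 fires (14), giving start_antiviral.
Derived: high_risk (round 1), sore_throat (round 2), order_pcr (round 4). cond_2 never appears in any round.

cond_2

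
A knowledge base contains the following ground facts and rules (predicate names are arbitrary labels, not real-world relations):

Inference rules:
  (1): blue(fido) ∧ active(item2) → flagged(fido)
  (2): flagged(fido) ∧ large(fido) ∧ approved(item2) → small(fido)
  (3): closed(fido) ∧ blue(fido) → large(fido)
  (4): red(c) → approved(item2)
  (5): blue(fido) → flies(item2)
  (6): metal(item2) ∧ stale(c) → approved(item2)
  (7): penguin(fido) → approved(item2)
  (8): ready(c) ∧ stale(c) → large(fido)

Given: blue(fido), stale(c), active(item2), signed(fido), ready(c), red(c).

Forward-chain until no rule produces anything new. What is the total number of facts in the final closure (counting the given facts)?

Round 1: (1) [blue(fido) ∧ active(item2) → flagged(fido)]; (4) [red(c) → approved(item2)]; (5) [blue(fido) → flies(item2)]; (8) [ready(c) ∧ stale(c) → large(fido)]. Adds flagged(fido), approved(item2), flies(item2), large(fido).
Round 2: (2) [flagged(fido) ∧ large(fido) ∧ approved(item2) → small(fido)]. Adds small(fido).
Closure: {active(item2), approved(item2), blue(fido), flagged(fido), flies(item2), large(fido), ready(c), red(c), signed(fido), small(fido), stale(c)} — 11 facts.

11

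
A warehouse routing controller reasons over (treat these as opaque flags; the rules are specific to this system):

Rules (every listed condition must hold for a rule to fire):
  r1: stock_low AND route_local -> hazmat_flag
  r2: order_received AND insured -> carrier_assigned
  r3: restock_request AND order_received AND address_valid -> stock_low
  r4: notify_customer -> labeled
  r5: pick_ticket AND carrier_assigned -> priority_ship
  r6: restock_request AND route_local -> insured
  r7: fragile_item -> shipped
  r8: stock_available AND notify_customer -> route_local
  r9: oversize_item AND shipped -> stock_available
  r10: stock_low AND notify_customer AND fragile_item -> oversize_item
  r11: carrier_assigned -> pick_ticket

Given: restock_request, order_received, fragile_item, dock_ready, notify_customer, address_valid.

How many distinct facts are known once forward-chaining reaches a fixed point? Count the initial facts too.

17

Round 1: r3 [restock_request AND order_received AND address_valid -> stock_low]; r4 [notify_customer -> labeled]; r7 [fragile_item -> shipped]. Adds stock_low, labeled, shipped.
Round 2: r10 [stock_low AND notify_customer AND fragile_item -> oversize_item]. Adds oversize_item.
Round 3: r9 [oversize_item AND shipped -> stock_available]. Adds stock_available.
Round 4: r8 [stock_available AND notify_customer -> route_local]. Adds route_local.
Round 5: r1 [stock_low AND route_local -> hazmat_flag]; r6 [restock_request AND route_local -> insured]. Adds hazmat_flag, insured.
Round 6: r2 [order_received AND insured -> carrier_assigned]. Adds carrier_assigned.
Round 7: r11 [carrier_assigned -> pick_ticket]. Adds pick_ticket.
Round 8: r5 [pick_ticket AND carrier_assigned -> priority_ship]. Adds priority_ship.
Closure: {address_valid, carrier_assigned, dock_ready, fragile_item, hazmat_flag, insured, labeled, notify_customer, order_received, oversize_item, pick_ticket, priority_ship, restock_request, route_local, shipped, stock_available, stock_low} — 17 facts.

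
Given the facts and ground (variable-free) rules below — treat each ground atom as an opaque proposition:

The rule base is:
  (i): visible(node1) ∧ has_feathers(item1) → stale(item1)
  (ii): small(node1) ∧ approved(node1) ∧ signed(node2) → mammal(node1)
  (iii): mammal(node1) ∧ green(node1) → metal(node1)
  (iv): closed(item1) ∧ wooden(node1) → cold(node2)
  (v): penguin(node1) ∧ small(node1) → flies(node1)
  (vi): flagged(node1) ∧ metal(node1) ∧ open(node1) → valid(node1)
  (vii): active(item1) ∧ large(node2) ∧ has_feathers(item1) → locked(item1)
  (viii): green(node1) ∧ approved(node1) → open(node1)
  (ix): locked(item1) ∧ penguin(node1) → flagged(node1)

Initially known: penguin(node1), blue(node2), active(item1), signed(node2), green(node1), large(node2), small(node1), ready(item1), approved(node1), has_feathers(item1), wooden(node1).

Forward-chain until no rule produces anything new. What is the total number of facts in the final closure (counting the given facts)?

18

Round 1 fires (ii), (v), (vii), (viii), giving mammal(node1), flies(node1), locked(item1), open(node1).
Round 2 fires (iii), (ix), giving metal(node1), flagged(node1).
Round 3 fires (vi), giving valid(node1).
Closure: {active(item1), approved(node1), blue(node2), flagged(node1), flies(node1), green(node1), has_feathers(item1), large(node2), locked(item1), mammal(node1), metal(node1), open(node1), penguin(node1), ready(item1), signed(node2), small(node1), valid(node1), wooden(node1)} — 18 facts.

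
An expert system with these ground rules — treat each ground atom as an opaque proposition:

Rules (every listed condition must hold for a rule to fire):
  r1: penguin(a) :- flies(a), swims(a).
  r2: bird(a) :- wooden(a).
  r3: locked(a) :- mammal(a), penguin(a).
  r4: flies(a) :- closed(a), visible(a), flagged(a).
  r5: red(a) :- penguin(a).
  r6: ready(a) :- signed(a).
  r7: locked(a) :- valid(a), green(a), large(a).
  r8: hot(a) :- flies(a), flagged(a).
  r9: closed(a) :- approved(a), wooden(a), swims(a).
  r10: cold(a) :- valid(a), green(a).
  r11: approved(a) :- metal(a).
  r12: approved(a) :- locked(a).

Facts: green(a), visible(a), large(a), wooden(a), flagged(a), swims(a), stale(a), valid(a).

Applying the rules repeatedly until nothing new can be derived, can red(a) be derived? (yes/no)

yes

Round 1 — r2, r7, r10, derive bird(a), locked(a), cold(a).
Round 2 — r12, derive approved(a).
Round 3 — r9, derive closed(a).
Round 4 — r4, derive flies(a).
Round 5 — r1, r8, derive penguin(a), hot(a).
Round 6 — r5, derive red(a).
red(a) appears in round 6, so it is derivable.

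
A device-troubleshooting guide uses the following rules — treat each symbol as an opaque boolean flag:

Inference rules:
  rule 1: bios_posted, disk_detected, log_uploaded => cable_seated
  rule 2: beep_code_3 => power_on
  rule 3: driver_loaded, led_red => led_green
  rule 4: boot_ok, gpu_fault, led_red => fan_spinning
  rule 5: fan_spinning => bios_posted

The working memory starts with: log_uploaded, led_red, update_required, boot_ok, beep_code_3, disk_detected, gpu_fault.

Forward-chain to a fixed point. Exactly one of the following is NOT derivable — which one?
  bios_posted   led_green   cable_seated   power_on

Round 1 fires rule 2, rule 4, giving power_on, fan_spinning.
Round 2 fires rule 5, giving bios_posted.
Round 3 fires rule 1, giving cable_seated.
Derived: cable_seated (round 3), bios_posted (round 2), power_on (round 1). led_green never appears in any round.

led_green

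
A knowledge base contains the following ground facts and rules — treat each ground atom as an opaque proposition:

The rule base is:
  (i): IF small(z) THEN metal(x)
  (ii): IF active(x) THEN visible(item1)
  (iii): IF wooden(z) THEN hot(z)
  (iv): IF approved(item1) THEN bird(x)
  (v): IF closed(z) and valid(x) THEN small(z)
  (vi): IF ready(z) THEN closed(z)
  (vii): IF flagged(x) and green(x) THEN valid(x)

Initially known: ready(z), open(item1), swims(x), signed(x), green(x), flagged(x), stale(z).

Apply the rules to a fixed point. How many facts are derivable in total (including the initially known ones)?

11

Round 1 fires (vi), (vii), giving closed(z), valid(x).
Round 2 fires (v), giving small(z).
Round 3 fires (i), giving metal(x).
Closure: {closed(z), flagged(x), green(x), metal(x), open(item1), ready(z), signed(x), small(z), stale(z), swims(x), valid(x)} — 11 facts.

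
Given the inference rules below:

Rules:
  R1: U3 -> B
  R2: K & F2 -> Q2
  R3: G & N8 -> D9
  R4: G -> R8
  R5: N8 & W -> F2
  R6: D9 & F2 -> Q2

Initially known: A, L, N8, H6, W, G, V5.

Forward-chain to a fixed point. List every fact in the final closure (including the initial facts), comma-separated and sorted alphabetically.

Round 1: R3 [G & N8 -> D9]; R4 [G -> R8]; R5 [N8 & W -> F2]. Adds D9, R8, F2.
Round 2: R6 [D9 & F2 -> Q2]. Adds Q2.

A, D9, F2, G, H6, L, N8, Q2, R8, V5, W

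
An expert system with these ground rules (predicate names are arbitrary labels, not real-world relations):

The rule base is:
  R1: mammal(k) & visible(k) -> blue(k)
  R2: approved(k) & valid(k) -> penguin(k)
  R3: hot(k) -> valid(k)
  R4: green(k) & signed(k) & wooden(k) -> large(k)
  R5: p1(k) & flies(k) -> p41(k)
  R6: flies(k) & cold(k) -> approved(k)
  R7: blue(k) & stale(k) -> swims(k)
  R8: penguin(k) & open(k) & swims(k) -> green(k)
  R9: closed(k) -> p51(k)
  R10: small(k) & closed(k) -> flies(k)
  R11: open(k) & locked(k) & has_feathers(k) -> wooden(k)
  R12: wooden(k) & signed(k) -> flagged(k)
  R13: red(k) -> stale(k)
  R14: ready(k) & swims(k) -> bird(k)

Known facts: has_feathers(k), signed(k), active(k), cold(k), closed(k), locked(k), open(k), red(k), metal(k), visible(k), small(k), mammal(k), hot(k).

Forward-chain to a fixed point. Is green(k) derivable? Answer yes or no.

yes

Round 1: R1 [mammal(k) & visible(k) -> blue(k)]; R3 [hot(k) -> valid(k)]; R9 [closed(k) -> p51(k)]; R10 [small(k) & closed(k) -> flies(k)]; R11 [open(k) & locked(k) & has_feathers(k) -> wooden(k)]; R13 [red(k) -> stale(k)]. Adds blue(k), valid(k), p51(k), flies(k), wooden(k), stale(k).
Round 2: R6 [flies(k) & cold(k) -> approved(k)]; R7 [blue(k) & stale(k) -> swims(k)]; R12 [wooden(k) & signed(k) -> flagged(k)]. Adds approved(k), swims(k), flagged(k).
Round 3: R2 [approved(k) & valid(k) -> penguin(k)]. Adds penguin(k).
Round 4: R8 [penguin(k) & open(k) & swims(k) -> green(k)]. Adds green(k).
Round 5: R4 [green(k) & signed(k) & wooden(k) -> large(k)]. Adds large(k).
green(k) appears in round 4, so it is derivable.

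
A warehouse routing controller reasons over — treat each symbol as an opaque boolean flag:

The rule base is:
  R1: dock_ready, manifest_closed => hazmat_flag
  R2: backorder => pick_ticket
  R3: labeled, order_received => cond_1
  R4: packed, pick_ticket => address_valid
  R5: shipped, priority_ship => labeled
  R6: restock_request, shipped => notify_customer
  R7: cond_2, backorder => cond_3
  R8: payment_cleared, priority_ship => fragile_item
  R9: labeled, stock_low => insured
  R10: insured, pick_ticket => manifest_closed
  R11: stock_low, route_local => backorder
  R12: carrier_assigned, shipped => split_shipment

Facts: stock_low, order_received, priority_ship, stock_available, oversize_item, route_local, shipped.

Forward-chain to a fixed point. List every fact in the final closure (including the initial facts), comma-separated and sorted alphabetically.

Round 1: R5 [shipped, priority_ship => labeled]; R11 [stock_low, route_local => backorder]. New: labeled, backorder.
Round 2: R2 [backorder => pick_ticket]; R3 [labeled, order_received => cond_1]; R9 [labeled, stock_low => insured]. New: pick_ticket, cond_1, insured.
Round 3: R10 [insured, pick_ticket => manifest_closed]. New: manifest_closed.

backorder, cond_1, insured, labeled, manifest_closed, order_received, oversize_item, pick_ticket, priority_ship, route_local, shipped, stock_available, stock_low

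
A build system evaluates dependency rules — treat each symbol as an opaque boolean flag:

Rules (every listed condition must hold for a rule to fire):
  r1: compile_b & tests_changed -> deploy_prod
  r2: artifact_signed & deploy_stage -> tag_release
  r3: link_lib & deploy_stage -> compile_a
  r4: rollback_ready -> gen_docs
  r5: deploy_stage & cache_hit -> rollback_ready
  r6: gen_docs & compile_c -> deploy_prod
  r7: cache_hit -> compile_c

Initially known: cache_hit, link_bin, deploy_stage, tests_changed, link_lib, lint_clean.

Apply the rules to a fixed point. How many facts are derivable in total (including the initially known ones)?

11

[1] r3 [link_lib & deploy_stage -> compile_a]; r5 [deploy_stage & cache_hit -> rollback_ready]; r7 [cache_hit -> compile_c]. ⇒ new: compile_a, rollback_ready, compile_c.
[2] r4 [rollback_ready -> gen_docs]. ⇒ new: gen_docs.
[3] r6 [gen_docs & compile_c -> deploy_prod]. ⇒ new: deploy_prod.
Closure: {cache_hit, compile_a, compile_c, deploy_prod, deploy_stage, gen_docs, link_bin, link_lib, lint_clean, rollback_ready, tests_changed} — 11 facts.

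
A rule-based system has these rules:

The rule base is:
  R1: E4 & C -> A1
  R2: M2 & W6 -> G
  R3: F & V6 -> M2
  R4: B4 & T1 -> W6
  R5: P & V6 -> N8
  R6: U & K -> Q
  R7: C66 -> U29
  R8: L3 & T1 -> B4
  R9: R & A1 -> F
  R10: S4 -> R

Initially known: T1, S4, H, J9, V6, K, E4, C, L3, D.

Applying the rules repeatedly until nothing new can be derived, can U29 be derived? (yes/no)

no

[1] R1 [E4 & C -> A1]; R8 [L3 & T1 -> B4]; R10 [S4 -> R]. ⇒ new: A1, B4, R.
[2] R4 [B4 & T1 -> W6]; R9 [R & A1 -> F]. ⇒ new: W6, F.
[3] R3 [F & V6 -> M2]. ⇒ new: M2.
[4] R2 [M2 & W6 -> G]. ⇒ new: G.
Fixed point reached. U29 is concluded only by R7; R7 needs C66 (never derived).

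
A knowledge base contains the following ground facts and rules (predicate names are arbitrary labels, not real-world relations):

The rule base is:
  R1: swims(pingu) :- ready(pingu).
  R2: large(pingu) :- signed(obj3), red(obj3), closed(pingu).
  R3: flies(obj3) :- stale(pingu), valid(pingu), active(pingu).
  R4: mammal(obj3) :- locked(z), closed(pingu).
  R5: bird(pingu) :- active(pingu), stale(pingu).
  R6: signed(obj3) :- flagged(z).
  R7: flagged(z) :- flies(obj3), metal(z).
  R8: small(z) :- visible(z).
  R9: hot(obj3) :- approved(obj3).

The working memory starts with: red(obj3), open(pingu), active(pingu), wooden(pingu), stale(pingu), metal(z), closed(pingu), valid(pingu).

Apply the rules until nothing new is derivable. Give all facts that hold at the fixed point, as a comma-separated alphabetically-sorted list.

active(pingu), bird(pingu), closed(pingu), flagged(z), flies(obj3), large(pingu), metal(z), open(pingu), red(obj3), signed(obj3), stale(pingu), valid(pingu), wooden(pingu)

Round 1 — R3, R5, derive flies(obj3), bird(pingu).
Round 2 — R7, derive flagged(z).
Round 3 — R6, derive signed(obj3).
Round 4 — R2, derive large(pingu).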